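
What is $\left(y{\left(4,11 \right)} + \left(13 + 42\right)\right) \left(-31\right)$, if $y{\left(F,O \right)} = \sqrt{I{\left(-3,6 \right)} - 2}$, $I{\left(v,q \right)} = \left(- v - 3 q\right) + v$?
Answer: $-1705 - 62 i \sqrt{5} \approx -1705.0 - 138.64 i$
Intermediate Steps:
$I{\left(v,q \right)} = - 3 q$
$y{\left(F,O \right)} = 2 i \sqrt{5}$ ($y{\left(F,O \right)} = \sqrt{\left(-3\right) 6 - 2} = \sqrt{-18 - 2} = \sqrt{-20} = 2 i \sqrt{5}$)
$\left(y{\left(4,11 \right)} + \left(13 + 42\right)\right) \left(-31\right) = \left(2 i \sqrt{5} + \left(13 + 42\right)\right) \left(-31\right) = \left(2 i \sqrt{5} + 55\right) \left(-31\right) = \left(55 + 2 i \sqrt{5}\right) \left(-31\right) = -1705 - 62 i \sqrt{5}$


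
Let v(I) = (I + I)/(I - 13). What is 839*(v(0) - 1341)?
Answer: -1125099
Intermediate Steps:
v(I) = 2*I/(-13 + I) (v(I) = (2*I)/(-13 + I) = 2*I/(-13 + I))
839*(v(0) - 1341) = 839*(2*0/(-13 + 0) - 1341) = 839*(2*0/(-13) - 1341) = 839*(2*0*(-1/13) - 1341) = 839*(0 - 1341) = 839*(-1341) = -1125099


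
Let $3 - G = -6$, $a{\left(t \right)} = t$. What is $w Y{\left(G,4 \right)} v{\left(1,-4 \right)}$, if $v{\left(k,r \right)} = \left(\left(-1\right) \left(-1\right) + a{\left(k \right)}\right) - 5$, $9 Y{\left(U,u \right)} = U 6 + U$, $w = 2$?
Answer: $-42$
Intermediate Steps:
$G = 9$ ($G = 3 - -6 = 3 + 6 = 9$)
$Y{\left(U,u \right)} = \frac{7 U}{9}$ ($Y{\left(U,u \right)} = \frac{U 6 + U}{9} = \frac{6 U + U}{9} = \frac{7 U}{9}$)
$v{\left(k,r \right)} = -4 + k$ ($v{\left(k,r \right)} = \left(\left(-1\right) \left(-1\right) + k\right) - 5 = \left(1 + k\right) - 5 = -4 + k$)
$w Y{\left(G,4 \right)} v{\left(1,-4 \right)} = 2 \cdot \frac{7}{9} \cdot 9 \left(-4 + 1\right) = 2 \cdot 7 \left(-3\right) = 14 \left(-3\right) = -42$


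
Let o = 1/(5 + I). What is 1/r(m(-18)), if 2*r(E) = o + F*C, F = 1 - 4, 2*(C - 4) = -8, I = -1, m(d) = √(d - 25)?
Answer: 8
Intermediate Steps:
m(d) = √(-25 + d)
C = 0 (C = 4 + (½)*(-8) = 4 - 4 = 0)
o = ¼ (o = 1/(5 - 1) = 1/4 = ¼ ≈ 0.25000)
F = -3
r(E) = ⅛ (r(E) = (¼ - 3*0)/2 = (¼ + 0)/2 = (½)*(¼) = ⅛)
1/r(m(-18)) = 1/(⅛) = 8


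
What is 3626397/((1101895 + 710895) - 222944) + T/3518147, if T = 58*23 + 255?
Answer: 12760723991653/5593311935362 ≈ 2.2814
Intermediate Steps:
T = 1589 (T = 1334 + 255 = 1589)
3626397/((1101895 + 710895) - 222944) + T/3518147 = 3626397/((1101895 + 710895) - 222944) + 1589/3518147 = 3626397/(1812790 - 222944) + 1589*(1/3518147) = 3626397/1589846 + 1589/3518147 = 12760723991653/5593311935362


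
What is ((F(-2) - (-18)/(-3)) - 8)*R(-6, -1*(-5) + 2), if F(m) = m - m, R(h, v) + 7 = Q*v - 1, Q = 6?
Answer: -476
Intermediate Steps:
R(h, v) = -8 + 6*v (R(h, v) = -7 + (6*v - 1) = -7 + (-1 + 6*v) = -8 + 6*v)
F(m) = 0
((F(-2) - (-18)/(-3)) - 8)*R(-6, -1*(-5) + 2) = ((0 - (-18)/(-3)) - 8)*(-8 + 6*(-1*(-5) + 2)) = ((0 - (-18)*(-1)/3) - 8)*(-8 + 6*(5 + 2)) = ((0 - 1*6) - 8)*(-8 + 6*7) = ((0 - 6) - 8)*(-8 + 42) = (-6 - 8)*34 = -14*34 = -476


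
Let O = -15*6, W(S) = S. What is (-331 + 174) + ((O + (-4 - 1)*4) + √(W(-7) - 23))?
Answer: -267 + I*√30 ≈ -267.0 + 5.4772*I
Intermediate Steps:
O = -90
(-331 + 174) + ((O + (-4 - 1)*4) + √(W(-7) - 23)) = (-331 + 174) + ((-90 + (-4 - 1)*4) + √(-7 - 23)) = -157 + ((-90 - 5*4) + √(-30)) = -157 + ((-90 - 20) + I*√30) = -157 + (-110 + I*√30) = -267 + I*√30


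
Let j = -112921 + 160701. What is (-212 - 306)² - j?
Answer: 220544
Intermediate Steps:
j = 47780
(-212 - 306)² - j = (-212 - 306)² - 1*47780 = (-518)² - 47780 = 268324 - 47780 = 220544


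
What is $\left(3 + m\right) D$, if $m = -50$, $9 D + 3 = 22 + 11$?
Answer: $- \frac{470}{3} \approx -156.67$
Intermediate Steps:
$D = \frac{10}{3}$ ($D = - \frac{1}{3} + \frac{22 + 11}{9} = - \frac{1}{3} + \frac{1}{9} \cdot 33 = - \frac{1}{3} + \frac{11}{3} = \frac{10}{3} \approx 3.3333$)
$\left(3 + m\right) D = \left(3 - 50\right) \frac{10}{3} = \left(-47\right) \frac{10}{3} = - \frac{470}{3}$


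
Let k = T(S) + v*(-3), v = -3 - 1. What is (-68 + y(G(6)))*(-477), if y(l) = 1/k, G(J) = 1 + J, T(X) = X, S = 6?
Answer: 64819/2 ≈ 32410.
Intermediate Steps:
v = -4
k = 18 (k = 6 - 4*(-3) = 6 + 12 = 18)
y(l) = 1/18
(-68 + y(G(6)))*(-477) = (-68 + 1/18)*(-477) = -1223/18*(-477) = 64819/2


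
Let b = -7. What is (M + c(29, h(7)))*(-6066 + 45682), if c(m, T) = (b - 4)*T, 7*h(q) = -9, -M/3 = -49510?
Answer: 41193073344/7 ≈ 5.8847e+9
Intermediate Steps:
M = 148530 (M = -3*(-49510) = 148530)
h(q) = -9/7 (h(q) = (1/7)*(-9) = -9/7)
c(m, T) = -11*T (c(m, T) = (-7 - 4)*T = -11*T)
(M + c(29, h(7)))*(-6066 + 45682) = (148530 - 11*(-9/7))*(-6066 + 45682) = (148530 + 99/7)*39616 = (1039809/7)*39616 = 41193073344/7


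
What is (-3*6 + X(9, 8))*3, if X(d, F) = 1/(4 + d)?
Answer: -699/13 ≈ -53.769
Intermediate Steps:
(-3*6 + X(9, 8))*3 = (-3*6 + 1/(4 + 9))*3 = (-18 + 1/13)*3 = -233/13*3 = -699/13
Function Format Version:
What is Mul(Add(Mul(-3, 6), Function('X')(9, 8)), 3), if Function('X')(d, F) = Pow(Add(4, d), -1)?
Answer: Rational(-699, 13) ≈ -53.769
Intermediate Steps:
Mul(Add(Mul(-3, 6), Function('X')(9, 8)), 3) = Mul(Add(Mul(-3, 6), Pow(Add(4, 9), -1)), 3) = Mul(Add(-18, Pow(13, -1)), 3) = Mul(Add(-18, Rational(1, 13)), 3) = Mul(Rational(-233, 13), 3) = Rational(-699, 13)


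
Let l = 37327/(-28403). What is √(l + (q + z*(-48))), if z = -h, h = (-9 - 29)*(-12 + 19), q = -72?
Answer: I*√10359478650341/28403 ≈ 113.32*I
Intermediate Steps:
h = -266 (h = -38*7 = -266)
z = 266 (z = -1*(-266) = 266)
l = -37327/28403 (l = 37327*(-1/28403) = -37327/28403 ≈ -1.3142)
√(l + (q + z*(-48))) = √(-37327/28403 + (-72 + 266*(-48))) = √(-37327/28403 + (-72 - 12768)) = √(-37327/28403 - 12840) = √(-364731847/28403) = I*√10359478650341/28403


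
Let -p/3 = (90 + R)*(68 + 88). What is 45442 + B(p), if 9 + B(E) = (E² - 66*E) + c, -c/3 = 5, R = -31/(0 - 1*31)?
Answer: 1816593970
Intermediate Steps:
R = 1 (R = -31/(0 - 31) = -31/(-31) = -31*(-1/31) = 1)
c = -15 (c = -3*5 = -15)
p = -42588 (p = -3*(90 + 1)*(68 + 88) = -273*156 = -3*14196 = -42588)
B(E) = -24 + E² - 66*E (B(E) = -9 + ((E² - 66*E) - 15) = -9 + (-15 + E² - 66*E) = -24 + E² - 66*E)
45442 + B(p) = 45442 + (-24 + (-42588)² - 66*(-42588)) = 45442 + (-24 + 1813737744 + 2810808) = 45442 + 1816548528 = 1816593970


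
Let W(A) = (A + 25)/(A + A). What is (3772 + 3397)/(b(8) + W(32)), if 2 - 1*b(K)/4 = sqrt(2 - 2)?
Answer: 458816/569 ≈ 806.36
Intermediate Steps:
W(A) = (25 + A)/(2*A) (W(A) = (25 + A)/((2*A)) = (25 + A)*(1/(2*A)) = (25 + A)/(2*A))
b(K) = 8 (b(K) = 8 - 4*sqrt(2 - 2) = 8 - 4*sqrt(0) = 8 - 4*0 = 8 + 0 = 8)
(3772 + 3397)/(b(8) + W(32)) = (3772 + 3397)/(8 + (1/2)*(25 + 32)/32) = 7169/(8 + (1/2)*(1/32)*57) = 7169/(8 + 57/64) = 7169/(569/64) = 7169*(64/569) = 458816/569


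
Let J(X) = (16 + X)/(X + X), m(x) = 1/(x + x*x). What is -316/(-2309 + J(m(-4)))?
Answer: 632/4425 ≈ 0.14282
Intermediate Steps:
m(x) = 1/(x + x**2)
J(X) = (16 + X)/(2*X) (J(X) = (16 + X)/((2*X)) = (16 + X)*(1/(2*X)) = (16 + X)/(2*X))
-316/(-2309 + J(m(-4))) = -316/(-2309 + (16 + 1/((-4)*(1 - 4)))/(2*((1/((-4)*(1 - 4)))))) = -316/(-2309 + (16 - 1/4/(-3))/(2*((-1/4/(-3))))) = -316/(-2309 + (16 - 1/4*(-1/3))/(2*((-1/4*(-1/3))))) = -316/(-2309 + (16 + 1/12)/(2*(1/12))) = -316/(-2309 + (1/2)*12*(193/12)) = -316/(-2309 + 193/2) = -316/(-4425/2) = -316*(-2/4425) = 632/4425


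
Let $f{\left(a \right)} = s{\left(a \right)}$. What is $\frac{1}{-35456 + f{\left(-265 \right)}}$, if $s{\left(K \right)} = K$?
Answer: $- \frac{1}{35721} \approx -2.7995 \cdot 10^{-5}$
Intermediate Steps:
$f{\left(a \right)} = a$
$\frac{1}{-35456 + f{\left(-265 \right)}} = \frac{1}{-35456 - 265} = \frac{1}{-35721} = - \frac{1}{35721}$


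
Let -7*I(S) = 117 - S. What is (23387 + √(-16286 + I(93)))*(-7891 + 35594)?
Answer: 647890061 + 27703*I*√798182/7 ≈ 6.4789e+8 + 3.5357e+6*I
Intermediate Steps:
I(S) = -117/7 + S/7 (I(S) = -(117 - S)/7 = -117/7 + S/7)
(23387 + √(-16286 + I(93)))*(-7891 + 35594) = (23387 + √(-16286 + (-117/7 + (⅐)*93)))*(-7891 + 35594) = (23387 + √(-16286 + (-117/7 + 93/7)))*27703 = (23387 + √(-16286 - 24/7))*27703 = (23387 + √(-114026/7))*27703 = (23387 + I*√798182/7)*27703 = 647890061 + 27703*I*√798182/7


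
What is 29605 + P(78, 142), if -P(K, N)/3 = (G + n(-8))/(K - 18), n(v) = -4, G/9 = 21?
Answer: 118383/4 ≈ 29596.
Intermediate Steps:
G = 189 (G = 9*21 = 189)
P(K, N) = -555/(-18 + K) (P(K, N) = -3*(189 - 4)/(K - 18) = -555/(-18 + K))
29605 + P(78, 142) = 29605 - 555/(-18 + 78) = 29605 - 555/60 = 29605 - 555*1/60 = 29605 - 37/4 = 118383/4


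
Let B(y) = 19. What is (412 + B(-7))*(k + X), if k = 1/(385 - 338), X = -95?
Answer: -1923984/47 ≈ -40936.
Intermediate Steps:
k = 1/47 ≈ 0.021277
(412 + B(-7))*(k + X) = (412 + 19)*(1/47 - 95) = 431*(-4464/47) = -1923984/47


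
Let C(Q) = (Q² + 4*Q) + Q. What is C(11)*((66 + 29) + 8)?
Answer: 18128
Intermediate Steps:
C(Q) = Q² + 5*Q
C(11)*((66 + 29) + 8) = (11*(5 + 11))*((66 + 29) + 8) = (11*16)*(95 + 8) = 176*103 = 18128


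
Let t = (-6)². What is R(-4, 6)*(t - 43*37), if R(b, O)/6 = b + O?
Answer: -18660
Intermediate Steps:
R(b, O) = 6*O + 6*b (R(b, O) = 6*(b + O) = 6*(O + b) = 6*O + 6*b)
t = 36
R(-4, 6)*(t - 43*37) = (6*6 + 6*(-4))*(36 - 43*37) = (36 - 24)*(36 - 1591) = 12*(-1555) = -18660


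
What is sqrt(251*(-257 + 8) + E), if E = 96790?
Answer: sqrt(34291) ≈ 185.18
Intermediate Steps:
sqrt(251*(-257 + 8) + E) = sqrt(251*(-257 + 8) + 96790) = sqrt(251*(-249) + 96790) = sqrt(-62499 + 96790) = sqrt(34291)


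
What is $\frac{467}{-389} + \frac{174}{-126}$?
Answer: $- \frac{21088}{8169} \approx -2.5815$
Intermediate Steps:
$\frac{467}{-389} + \frac{174}{-126} = 467 \left(- \frac{1}{389}\right) + 174 \left(- \frac{1}{126}\right) = - \frac{467}{389} - \frac{29}{21} = - \frac{21088}{8169}$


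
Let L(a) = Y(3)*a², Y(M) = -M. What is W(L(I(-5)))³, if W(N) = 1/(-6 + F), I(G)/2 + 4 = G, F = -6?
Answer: -1/1728 ≈ -0.00057870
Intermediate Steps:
I(G) = -8 + 2*G
L(a) = -3*a² (L(a) = (-1*3)*a² = -3*a²)
W(N) = -1/12 (W(N) = 1/(-6 - 6) = 1/(-12) = -1/12)
W(L(I(-5)))³ = (-1/12)³ = -1/1728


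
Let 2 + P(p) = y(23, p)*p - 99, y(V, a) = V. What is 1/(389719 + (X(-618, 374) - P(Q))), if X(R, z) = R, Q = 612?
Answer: 1/375126 ≈ 2.6658e-6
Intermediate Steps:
P(p) = -101 + 23*p (P(p) = -2 + (23*p - 99) = -2 + (-99 + 23*p) = -101 + 23*p)
1/(389719 + (X(-618, 374) - P(Q))) = 1/(389719 + (-618 - (-101 + 23*612))) = 1/(389719 + (-618 - (-101 + 14076))) = 1/(389719 + (-618 - 1*13975)) = 1/(389719 + (-618 - 13975)) = 1/(389719 - 14593) = 1/375126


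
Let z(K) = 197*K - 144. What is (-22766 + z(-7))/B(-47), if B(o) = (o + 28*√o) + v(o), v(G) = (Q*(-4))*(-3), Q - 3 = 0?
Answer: 267179/36969 + 680092*I*√47/36969 ≈ 7.2271 + 126.12*I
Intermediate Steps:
Q = 3 (Q = 3 + 0 = 3)
v(G) = 36 (v(G) = (3*(-4))*(-3) = -12*(-3) = 36)
z(K) = -144 + 197*K
B(o) = 36 + o + 28*√o (B(o) = (o + 28*√o) + 36 = 36 + o + 28*√o)
(-22766 + z(-7))/B(-47) = (-22766 + (-144 + 197*(-7)))/(36 - 47 + 28*√(-47)) = (-22766 + (-144 - 1379))/(36 - 47 + 28*(I*√47)) = (-22766 - 1523)/(36 - 47 + 28*I*√47) = -24289/(-11 + 28*I*√47)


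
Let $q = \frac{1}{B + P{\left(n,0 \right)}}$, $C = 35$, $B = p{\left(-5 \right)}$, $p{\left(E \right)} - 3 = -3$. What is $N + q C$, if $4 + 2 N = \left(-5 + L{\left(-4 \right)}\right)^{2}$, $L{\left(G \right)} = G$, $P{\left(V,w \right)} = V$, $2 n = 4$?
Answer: $56$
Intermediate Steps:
$n = 2$ ($n = \frac{1}{2} \cdot 4 = 2$)
$p{\left(E \right)} = 0$ ($p{\left(E \right)} = 3 - 3 = 0$)
$B = 0$
$q = \frac{1}{2}$ ($q = \frac{1}{0 + 2} = \frac{1}{2} \approx 0.5$)
$N = \frac{77}{2}$ ($N = -2 + \frac{\left(-5 - 4\right)^{2}}{2} = -2 + \frac{\left(-9\right)^{2}}{2} = -2 + \frac{1}{2} \cdot 81 = -2 + \frac{81}{2} = \frac{77}{2} \approx 38.5$)
$N + q C = \frac{77}{2} + \frac{1}{2} \cdot 35 = \frac{77}{2} + \frac{35}{2} = 56$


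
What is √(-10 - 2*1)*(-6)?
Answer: -12*I*√3 ≈ -20.785*I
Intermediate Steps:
√(-10 - 2*1)*(-6) = √(-10 - 2)*(-6) = √(-12)*(-6) = (2*I*√3)*(-6) = -12*I*√3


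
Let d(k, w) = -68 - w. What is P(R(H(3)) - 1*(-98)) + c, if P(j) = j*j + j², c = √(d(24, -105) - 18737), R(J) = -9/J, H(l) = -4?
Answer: 160801/8 + 10*I*√187 ≈ 20100.0 + 136.75*I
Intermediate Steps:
c = 10*I*√187 (c = √((-68 - 1*(-105)) - 18737) = √((-68 + 105) - 18737) = √(37 - 18737) = √(-18700) = 10*I*√187 ≈ 136.75*I)
P(j) = 2*j² (P(j) = j² + j² = 2*j²)
P(R(H(3)) - 1*(-98)) + c = 2*(-9/(-4) - 1*(-98))² + 10*I*√187 = 2*(-9*(-¼) + 98)² + 10*I*√187 = 2*(9/4 + 98)² + 10*I*√187 = 2*(401/4)² + 10*I*√187 = 2*(160801/16) + 10*I*√187 = 160801/8 + 10*I*√187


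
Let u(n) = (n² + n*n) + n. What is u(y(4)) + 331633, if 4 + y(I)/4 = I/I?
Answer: 331909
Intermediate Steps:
y(I) = -12 (y(I) = -16 + 4*(I/I) = -16 + 4*1 = -16 + 4 = -12)
u(n) = n + 2*n² (u(n) = (n² + n²) + n = 2*n² + n = n + 2*n²)
u(y(4)) + 331633 = -12*(1 + 2*(-12)) + 331633 = -12*(1 - 24) + 331633 = -12*(-23) + 331633 = 276 + 331633 = 331909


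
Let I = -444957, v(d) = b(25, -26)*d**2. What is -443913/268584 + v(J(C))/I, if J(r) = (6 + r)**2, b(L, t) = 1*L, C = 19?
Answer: -940137607247/39836110296 ≈ -23.600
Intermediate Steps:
b(L, t) = L
v(d) = 25*d**2
-443913/268584 + v(J(C))/I = -443913/268584 + (25*((6 + 19)**2)**2)/(-444957) = -443913*1/268584 + (25*(25**2)**2)*(-1/444957) = -147971/89528 + (25*625**2)*(-1/444957) = -147971/89528 + (25*390625)*(-1/444957) = -147971/89528 + 9765625*(-1/444957) = -147971/89528 - 9765625/444957 = -940137607247/39836110296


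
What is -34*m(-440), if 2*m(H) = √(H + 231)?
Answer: -17*I*√209 ≈ -245.77*I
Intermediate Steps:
m(H) = √(231 + H)/2 (m(H) = √(H + 231)/2 = √(231 + H)/2)
-34*m(-440) = -17*√(231 - 440) = -17*√(-209) = -17*I*√209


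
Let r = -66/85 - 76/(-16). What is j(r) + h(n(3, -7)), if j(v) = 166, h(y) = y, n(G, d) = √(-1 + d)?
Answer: 166 + 2*I*√2 ≈ 166.0 + 2.8284*I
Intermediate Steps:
r = 1351/340 (r = -66*1/85 - 76*(-1/16) = -66/85 + 19/4 = 1351/340 ≈ 3.9735)
j(r) + h(n(3, -7)) = 166 + √(-1 - 7) = 166 + √(-8) = 166 + 2*I*√2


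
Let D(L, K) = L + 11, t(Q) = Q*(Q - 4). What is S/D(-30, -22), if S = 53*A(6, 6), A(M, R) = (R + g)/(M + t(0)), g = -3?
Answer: -53/38 ≈ -1.3947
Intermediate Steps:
t(Q) = Q*(-4 + Q)
A(M, R) = (-3 + R)/M (A(M, R) = (R - 3)/(M + 0*(-4 + 0)) = (-3 + R)/(M + 0*(-4)) = (-3 + R)/(M + 0) = (-3 + R)/M)
S = 53/2 (S = 53*((-3 + 6)/6) = 53*((⅙)*3) = 53*(½) = 53/2 ≈ 26.500)
D(L, K) = 11 + L
S/D(-30, -22) = 53/(2*(11 - 30)) = (53/2)/(-19) = (53/2)*(-1/19) = -53/38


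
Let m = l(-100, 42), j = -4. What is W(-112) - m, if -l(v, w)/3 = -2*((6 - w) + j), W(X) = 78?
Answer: 318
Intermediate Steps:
l(v, w) = 12 - 6*w (l(v, w) = -(-6)*((6 - w) - 4) = -(-6)*(2 - w) = -3*(-4 + 2*w) = 12 - 6*w)
m = -240 (m = 12 - 6*42 = 12 - 252 = -240)
W(-112) - m = 78 - 1*(-240) = 78 + 240 = 318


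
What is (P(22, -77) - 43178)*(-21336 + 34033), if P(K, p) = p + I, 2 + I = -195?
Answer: -551710044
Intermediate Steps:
I = -197 (I = -2 - 195 = -197)
P(K, p) = -197 + p (P(K, p) = p - 197 = -197 + p)
(P(22, -77) - 43178)*(-21336 + 34033) = ((-197 - 77) - 43178)*(-21336 + 34033) = (-274 - 43178)*12697 = -43452*12697 = -551710044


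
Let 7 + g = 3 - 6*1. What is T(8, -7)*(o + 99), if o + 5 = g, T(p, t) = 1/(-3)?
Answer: -28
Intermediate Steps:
T(p, t) = -⅓
g = -10 (g = -7 + (3 - 6*1) = -7 + (3 - 6) = -7 - 3 = -10)
o = -15 (o = -5 - 10 = -15)
T(8, -7)*(o + 99) = -(-15 + 99)/3 = -⅓*84 = -28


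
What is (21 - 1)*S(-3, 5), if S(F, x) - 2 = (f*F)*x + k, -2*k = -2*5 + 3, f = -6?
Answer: 1910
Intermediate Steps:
k = 7/2 (k = -(-2*5 + 3)/2 = -(-10 + 3)/2 = -½*(-7) = 7/2 ≈ 3.5000)
S(F, x) = 11/2 - 6*F*x (S(F, x) = 2 + ((-6*F)*x + 7/2) = 2 + (-6*F*x + 7/2) = 2 + (7/2 - 6*F*x) = 11/2 - 6*F*x)
(21 - 1)*S(-3, 5) = (21 - 1)*(11/2 - 6*(-3)*5) = 20*(11/2 + 90) = 20*(191/2) = 1910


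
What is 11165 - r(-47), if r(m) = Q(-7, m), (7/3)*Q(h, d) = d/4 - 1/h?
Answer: 2189315/196 ≈ 11170.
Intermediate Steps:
Q(h, d) = -3/(7*h) + 3*d/28 (Q(h, d) = 3*(d/4 - 1/h)/7 = 3*(-1/h + d/4)/7 = -3/(7*h) + 3*d/28)
r(m) = 3/49 + 3*m/28 (r(m) = (3/28)*(-4 + m*(-7))/(-7) = (3/28)*(-⅐)*(-4 - 7*m) = 3/49 + 3*m/28)
11165 - r(-47) = 11165 - (3/49 + (3/28)*(-47)) = 11165 - (3/49 - 141/28) = 11165 - 1*(-975/196) = 11165 + 975/196 = 2189315/196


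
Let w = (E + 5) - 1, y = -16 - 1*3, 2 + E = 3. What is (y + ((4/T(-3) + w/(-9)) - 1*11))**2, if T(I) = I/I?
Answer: 57121/81 ≈ 705.20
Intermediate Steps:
E = 1 (E = -2 + 3 = 1)
y = -19 (y = -16 - 3 = -19)
T(I) = 1
w = 5 (w = (1 + 5) - 1 = 6 - 1 = 5)
(y + ((4/T(-3) + w/(-9)) - 1*11))**2 = (-19 + ((4/1 + 5/(-9)) - 1*11))**2 = (-19 + ((4*1 + 5*(-1/9)) - 11))**2 = (-19 + ((4 - 5/9) - 11))**2 = (-19 + (31/9 - 11))**2 = (-19 - 68/9)**2 = (-239/9)**2 = 57121/81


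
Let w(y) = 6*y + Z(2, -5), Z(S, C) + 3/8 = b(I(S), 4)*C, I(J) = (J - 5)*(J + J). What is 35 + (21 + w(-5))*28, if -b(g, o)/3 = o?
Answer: 2905/2 ≈ 1452.5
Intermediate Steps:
I(J) = 2*J*(-5 + J) (I(J) = (-5 + J)*(2*J) = 2*J*(-5 + J))
b(g, o) = -3*o
Z(S, C) = -3/8 - 12*C (Z(S, C) = -3/8 + (-3*4)*C = -3/8 - 12*C)
w(y) = 477/8 + 6*y (w(y) = 6*y + (-3/8 - 12*(-5)) = 6*y + (-3/8 + 60) = 6*y + 477/8 = 477/8 + 6*y)
35 + (21 + w(-5))*28 = 35 + (21 + (477/8 + 6*(-5)))*28 = 35 + (21 + (477/8 - 30))*28 = 35 + (21 + 237/8)*28 = 35 + (405/8)*28 = 35 + 2835/2 = 2905/2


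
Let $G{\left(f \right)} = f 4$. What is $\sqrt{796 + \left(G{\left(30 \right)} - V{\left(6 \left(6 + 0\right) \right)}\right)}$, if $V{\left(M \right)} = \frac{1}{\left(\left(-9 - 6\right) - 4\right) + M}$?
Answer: $\frac{\sqrt{264707}}{17} \approx 30.265$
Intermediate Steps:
$G{\left(f \right)} = 4 f$
$V{\left(M \right)} = \frac{1}{-19 + M}$ ($V{\left(M \right)} = \frac{1}{\left(-15 - 4\right) + M} = \frac{1}{-19 + M}$)
$\sqrt{796 + \left(G{\left(30 \right)} - V{\left(6 \left(6 + 0\right) \right)}\right)} = \sqrt{796 + \left(4 \cdot 30 - \frac{1}{-19 + 6 \left(6 + 0\right)}\right)} = \sqrt{796 + \left(120 - \frac{1}{-19 + 6 \cdot 6}\right)} = \sqrt{796 + \left(120 - \frac{1}{-19 + 36}\right)} = \sqrt{796 + \left(120 - \frac{1}{17}\right)} = \sqrt{796 + \frac{2039}{17}} = \sqrt{\frac{15571}{17}} = \frac{\sqrt{264707}}{17}$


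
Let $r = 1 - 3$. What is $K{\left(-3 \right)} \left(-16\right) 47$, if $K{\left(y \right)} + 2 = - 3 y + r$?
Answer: $-3760$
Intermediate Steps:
$r = -2$
$K{\left(y \right)} = -4 - 3 y$ ($K{\left(y \right)} = -2 - \left(2 + 3 y\right) = -4 - 3 y$)
$K{\left(-3 \right)} \left(-16\right) 47 = \left(-4 - -9\right) \left(-16\right) 47 = \left(-4 + 9\right) \left(-16\right) 47 = 5 \left(-16\right) 47 = \left(-80\right) 47 = -3760$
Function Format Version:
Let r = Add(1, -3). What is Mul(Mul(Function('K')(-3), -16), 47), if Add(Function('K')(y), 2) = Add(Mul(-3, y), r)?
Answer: -3760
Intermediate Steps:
r = -2
Function('K')(y) = Add(-4, Mul(-3, y)) (Function('K')(y) = Add(-2, Add(Mul(-3, y), -2)) = Add(-2, Add(-2, Mul(-3, y))) = Add(-4, Mul(-3, y)))
Mul(Mul(Function('K')(-3), -16), 47) = Mul(Mul(Add(-4, Mul(-3, -3)), -16), 47) = Mul(Mul(Add(-4, 9), -16), 47) = Mul(Mul(5, -16), 47) = Mul(-80, 47) = -3760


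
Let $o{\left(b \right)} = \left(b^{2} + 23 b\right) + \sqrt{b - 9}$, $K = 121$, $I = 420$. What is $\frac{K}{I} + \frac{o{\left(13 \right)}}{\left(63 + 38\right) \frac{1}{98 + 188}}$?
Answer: $\frac{56468621}{42420} \approx 1331.2$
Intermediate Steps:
$o{\left(b \right)} = b^{2} + \sqrt{-9 + b} + 23 b$ ($o{\left(b \right)} = \left(b^{2} + 23 b\right) + \sqrt{-9 + b} = b^{2} + \sqrt{-9 + b} + 23 b$)
$\frac{K}{I} + \frac{o{\left(13 \right)}}{\left(63 + 38\right) \frac{1}{98 + 188}} = \frac{121}{420} + \frac{13^{2} + \sqrt{-9 + 13} + 23 \cdot 13}{\left(63 + 38\right) \frac{1}{98 + 188}} = 121 \cdot \frac{1}{420} + \frac{169 + \sqrt{4} + 299}{101 \cdot \frac{1}{286}} = \frac{121}{420} + \frac{169 + 2 + 299}{101 \cdot \frac{1}{286}} = \frac{121}{420} + \frac{470}{\frac{101}{286}} = \frac{121}{420} + 470 \cdot \frac{286}{101} = \frac{121}{420} + \frac{134420}{101} = \frac{56468621}{42420}$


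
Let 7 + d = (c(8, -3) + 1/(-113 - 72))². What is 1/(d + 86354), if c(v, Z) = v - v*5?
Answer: 34225/2990284316 ≈ 1.1445e-5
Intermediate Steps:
c(v, Z) = -4*v (c(v, Z) = v - 5*v = -4*v)
d = 34818666/34225 (d = -7 + (-4*8 + 1/(-113 - 72))² = -7 + (-32 + 1/(-185))² = -7 + (-32 - 1/185)² = -7 + (-5921/185)² = -7 + 35058241/34225 = 34818666/34225 ≈ 1017.3)
1/(d + 86354) = 1/(34818666/34225 + 86354) = 1/(2990284316/34225) = 34225/2990284316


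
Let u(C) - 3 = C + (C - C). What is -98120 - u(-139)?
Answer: -97984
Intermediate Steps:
u(C) = 3 + C (u(C) = 3 + (C + (C - C)) = 3 + (C + 0) = 3 + C)
-98120 - u(-139) = -98120 - (3 - 139) = -98120 - 1*(-136) = -98120 + 136 = -97984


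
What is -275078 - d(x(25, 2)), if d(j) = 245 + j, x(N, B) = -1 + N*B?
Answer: -275372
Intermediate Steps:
x(N, B) = -1 + B*N
-275078 - d(x(25, 2)) = -275078 - (245 + (-1 + 2*25)) = -275078 - (245 + (-1 + 50)) = -275078 - (245 + 49) = -275078 - 1*294 = -275078 - 294 = -275372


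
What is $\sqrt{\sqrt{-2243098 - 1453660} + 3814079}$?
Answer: $\sqrt{3814079 + i \sqrt{3696758}} \approx 1953.0 + 0.492 i$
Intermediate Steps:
$\sqrt{\sqrt{-2243098 - 1453660} + 3814079} = \sqrt{\sqrt{-3696758} + 3814079} = \sqrt{i \sqrt{3696758} + 3814079} = \sqrt{3814079 + i \sqrt{3696758}}$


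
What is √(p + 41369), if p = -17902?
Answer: √23467 ≈ 153.19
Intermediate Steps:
√(p + 41369) = √(-17902 + 41369) = √23467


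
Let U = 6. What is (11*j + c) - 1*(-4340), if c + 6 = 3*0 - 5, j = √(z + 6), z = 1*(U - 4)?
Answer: 4329 + 22*√2 ≈ 4360.1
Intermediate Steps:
z = 2 (z = 1*(6 - 4) = 1*2 = 2)
j = 2*√2 (j = √(2 + 6) = √8 = 2*√2 ≈ 2.8284)
c = -11 (c = -6 + (3*0 - 5) = -6 + (0 - 5) = -6 - 5 = -11)
(11*j + c) - 1*(-4340) = (11*(2*√2) - 11) - 1*(-4340) = (22*√2 - 11) + 4340 = (-11 + 22*√2) + 4340 = 4329 + 22*√2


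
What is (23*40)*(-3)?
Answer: -2760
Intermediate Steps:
(23*40)*(-3) = 920*(-3) = -2760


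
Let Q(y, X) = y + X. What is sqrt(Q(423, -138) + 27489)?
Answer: 3*sqrt(3086) ≈ 166.66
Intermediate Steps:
Q(y, X) = X + y
sqrt(Q(423, -138) + 27489) = sqrt((-138 + 423) + 27489) = sqrt(285 + 27489) = sqrt(27774) = 3*sqrt(3086)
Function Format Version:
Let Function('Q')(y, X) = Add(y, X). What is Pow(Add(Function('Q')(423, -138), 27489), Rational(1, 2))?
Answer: Mul(3, Pow(3086, Rational(1, 2))) ≈ 166.66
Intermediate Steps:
Function('Q')(y, X) = Add(X, y)
Pow(Add(Function('Q')(423, -138), 27489), Rational(1, 2)) = Pow(Add(Add(-138, 423), 27489), Rational(1, 2)) = Pow(Add(285, 27489), Rational(1, 2)) = Pow(27774, Rational(1, 2)) = Mul(3, Pow(3086, Rational(1, 2)))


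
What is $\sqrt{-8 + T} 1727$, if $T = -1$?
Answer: $5181 i \approx 5181.0 i$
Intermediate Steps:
$\sqrt{-8 + T} 1727 = \sqrt{-8 - 1} \cdot 1727 = \sqrt{-9} \cdot 1727 = 3 i 1727 = 5181 i$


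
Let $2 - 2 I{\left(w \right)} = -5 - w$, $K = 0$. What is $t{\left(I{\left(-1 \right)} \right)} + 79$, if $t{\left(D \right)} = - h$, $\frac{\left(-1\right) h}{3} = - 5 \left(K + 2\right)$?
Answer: $49$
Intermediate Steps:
$I{\left(w \right)} = \frac{7}{2} + \frac{w}{2}$ ($I{\left(w \right)} = 1 - \frac{-5 - w}{2} = 1 + \left(\frac{5}{2} + \frac{w}{2}\right) = \frac{7}{2} + \frac{w}{2}$)
$h = 30$ ($h = - 3 \left(- 5 \left(0 + 2\right)\right) = - 3 \left(\left(-5\right) 2\right) = \left(-3\right) \left(-10\right) = 30$)
$t{\left(D \right)} = -30$ ($t{\left(D \right)} = \left(-1\right) 30 = -30$)
$t{\left(I{\left(-1 \right)} \right)} + 79 = -30 + 79 = 49$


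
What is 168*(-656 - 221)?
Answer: -147336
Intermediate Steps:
168*(-656 - 221) = 168*(-877) = -147336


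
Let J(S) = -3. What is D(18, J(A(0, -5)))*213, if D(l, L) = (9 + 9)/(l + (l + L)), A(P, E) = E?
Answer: 1278/11 ≈ 116.18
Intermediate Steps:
D(l, L) = 18/(L + 2*l) (D(l, L) = 18/(l + (L + l)) = 18/(L + 2*l))
D(18, J(A(0, -5)))*213 = (18/(-3 + 2*18))*213 = (18/(-3 + 36))*213 = (18/33)*213 = (18*(1/33))*213 = (6/11)*213 = 1278/11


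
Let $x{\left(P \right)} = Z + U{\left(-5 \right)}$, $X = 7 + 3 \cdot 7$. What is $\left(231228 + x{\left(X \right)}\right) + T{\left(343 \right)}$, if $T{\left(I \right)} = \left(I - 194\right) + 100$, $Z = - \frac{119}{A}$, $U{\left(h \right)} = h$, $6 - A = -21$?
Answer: $\frac{6249625}{27} \approx 2.3147 \cdot 10^{5}$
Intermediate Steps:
$A = 27$ ($A = 6 - -21 = 6 + 21 = 27$)
$Z = - \frac{119}{27} \approx -4.4074$
$T{\left(I \right)} = -94 + I$ ($T{\left(I \right)} = \left(-194 + I\right) + 100 = -94 + I$)
$X = 28$ ($X = 7 + 21 = 28$)
$x{\left(P \right)} = - \frac{254}{27}$ ($x{\left(P \right)} = - \frac{119}{27} - 5 = - \frac{254}{27}$)
$\left(231228 + x{\left(X \right)}\right) + T{\left(343 \right)} = \left(231228 - \frac{254}{27}\right) + \left(-94 + 343\right) = \frac{6242902}{27} + 249 = \frac{6249625}{27}$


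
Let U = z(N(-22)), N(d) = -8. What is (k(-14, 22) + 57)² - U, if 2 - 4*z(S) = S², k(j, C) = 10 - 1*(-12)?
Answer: 12513/2 ≈ 6256.5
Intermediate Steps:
k(j, C) = 22 (k(j, C) = 10 + 12 = 22)
z(S) = ½ - S²/4
U = -31/2 (U = ½ - ¼*(-8)² = ½ - ¼*64 = ½ - 16 = -31/2 ≈ -15.500)
(k(-14, 22) + 57)² - U = (22 + 57)² - 1*(-31/2) = 79² + 31/2 = 6241 + 31/2 = 12513/2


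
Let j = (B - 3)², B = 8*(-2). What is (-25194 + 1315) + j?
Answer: -23518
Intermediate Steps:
B = -16
j = 361 (j = (-16 - 3)² = (-19)² = 361)
(-25194 + 1315) + j = (-25194 + 1315) + 361 = -23879 + 361 = -23518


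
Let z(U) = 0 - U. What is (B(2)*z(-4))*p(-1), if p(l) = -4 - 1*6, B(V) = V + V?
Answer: -160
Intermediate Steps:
B(V) = 2*V
z(U) = -U
p(l) = -10 (p(l) = -4 - 6 = -10)
(B(2)*z(-4))*p(-1) = ((2*2)*(-1*(-4)))*(-10) = (4*4)*(-10) = 16*(-10) = -160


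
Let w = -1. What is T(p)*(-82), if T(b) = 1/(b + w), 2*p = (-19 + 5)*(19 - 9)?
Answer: 82/71 ≈ 1.1549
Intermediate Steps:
p = -70 (p = ((-19 + 5)*(19 - 9))/2 = (-14*10)/2 = (½)*(-140) = -70)
T(b) = 1/(-1 + b) (T(b) = 1/(b - 1) = 1/(-1 + b))
T(p)*(-82) = -82/(-1 - 70) = -82/(-71) = -1/71*(-82) = 82/71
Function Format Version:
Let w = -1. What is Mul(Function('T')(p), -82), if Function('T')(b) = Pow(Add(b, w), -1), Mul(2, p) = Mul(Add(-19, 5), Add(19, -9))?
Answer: Rational(82, 71) ≈ 1.1549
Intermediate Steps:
p = -70 (p = Mul(Rational(1, 2), Mul(Add(-19, 5), Add(19, -9))) = Mul(Rational(1, 2), Mul(-14, 10)) = Mul(Rational(1, 2), -140) = -70)
Function('T')(b) = Pow(Add(-1, b), -1) (Function('T')(b) = Pow(Add(b, -1), -1) = Pow(Add(-1, b), -1))
Mul(Function('T')(p), -82) = Mul(Pow(Add(-1, -70), -1), -82) = Mul(Pow(-71, -1), -82) = Mul(Rational(-1, 71), -82) = Rational(82, 71)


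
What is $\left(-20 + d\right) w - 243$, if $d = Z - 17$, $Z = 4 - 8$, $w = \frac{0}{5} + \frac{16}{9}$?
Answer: $- \frac{2843}{9} \approx -315.89$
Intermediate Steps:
$w = \frac{16}{9}$ ($w = 0 \cdot \frac{1}{5} + 16 \cdot \frac{1}{9} = 0 + \frac{16}{9} = \frac{16}{9} \approx 1.7778$)
$Z = -4$ ($Z = 4 - 8 = -4$)
$d = -21$ ($d = -4 - 17 = -21$)
$\left(-20 + d\right) w - 243 = \left(-20 - 21\right) \frac{16}{9} - 243 = \left(-41\right) \frac{16}{9} - 243 = - \frac{656}{9} - 243 = - \frac{2843}{9}$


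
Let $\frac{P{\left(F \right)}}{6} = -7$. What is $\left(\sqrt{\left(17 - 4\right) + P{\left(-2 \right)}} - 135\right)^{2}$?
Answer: $\left(135 - i \sqrt{29}\right)^{2} \approx 18196.0 - 1454.0 i$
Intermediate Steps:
$P{\left(F \right)} = -42$ ($P{\left(F \right)} = 6 \left(-7\right) = -42$)
$\left(\sqrt{\left(17 - 4\right) + P{\left(-2 \right)}} - 135\right)^{2} = \left(\sqrt{\left(17 - 4\right) - 42} - 135\right)^{2} = \left(\sqrt{13 - 42} - 135\right)^{2} = \left(\sqrt{-29} - 135\right)^{2} = \left(i \sqrt{29} - 135\right)^{2} = \left(-135 + i \sqrt{29}\right)^{2}$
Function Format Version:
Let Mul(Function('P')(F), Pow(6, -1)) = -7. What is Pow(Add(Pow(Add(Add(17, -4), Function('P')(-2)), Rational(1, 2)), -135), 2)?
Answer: Pow(Add(135, Mul(-1, I, Pow(29, Rational(1, 2)))), 2) ≈ Add(18196., Mul(-1454.0, I))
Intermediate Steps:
Function('P')(F) = -42 (Function('P')(F) = Mul(6, -7) = -42)
Pow(Add(Pow(Add(Add(17, -4), Function('P')(-2)), Rational(1, 2)), -135), 2) = Pow(Add(Pow(Add(Add(17, -4), -42), Rational(1, 2)), -135), 2) = Pow(Add(Pow(Add(13, -42), Rational(1, 2)), -135), 2) = Pow(Add(Pow(-29, Rational(1, 2)), -135), 2) = Pow(Add(Mul(I, Pow(29, Rational(1, 2))), -135), 2) = Pow(Add(-135, Mul(I, Pow(29, Rational(1, 2)))), 2)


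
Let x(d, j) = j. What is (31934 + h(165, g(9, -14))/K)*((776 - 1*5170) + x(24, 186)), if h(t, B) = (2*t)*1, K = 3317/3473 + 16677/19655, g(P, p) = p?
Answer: -2079844086698804/15389357 ≈ -1.3515e+8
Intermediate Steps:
K = 123114856/68261815 (K = 3317*(1/3473) + 16677*(1/19655) = 3317/3473 + 16677/19655 = 123114856/68261815 ≈ 1.8036)
h(t, B) = 2*t
(31934 + h(165, g(9, -14))/K)*((776 - 1*5170) + x(24, 186)) = (31934 + (2*165)/(123114856/68261815))*((776 - 1*5170) + 186) = (31934 + 330*(68261815/123114856))*((776 - 5170) + 186) = (31934 + 11263199475/61557428)*(-4394 + 186) = (1977038105227/61557428)*(-4208) = -2079844086698804/15389357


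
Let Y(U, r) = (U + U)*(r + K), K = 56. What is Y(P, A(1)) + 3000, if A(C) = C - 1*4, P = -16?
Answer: 1304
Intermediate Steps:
A(C) = -4 + C (A(C) = C - 4 = -4 + C)
Y(U, r) = 2*U*(56 + r) (Y(U, r) = (U + U)*(r + 56) = (2*U)*(56 + r) = 2*U*(56 + r))
Y(P, A(1)) + 3000 = 2*(-16)*(56 + (-4 + 1)) + 3000 = 2*(-16)*(56 - 3) + 3000 = 2*(-16)*53 + 3000 = -1696 + 3000 = 1304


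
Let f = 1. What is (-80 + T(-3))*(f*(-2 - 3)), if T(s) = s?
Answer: 415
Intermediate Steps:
(-80 + T(-3))*(f*(-2 - 3)) = (-80 - 3)*(1*(-2 - 3)) = -83*(-5) = 415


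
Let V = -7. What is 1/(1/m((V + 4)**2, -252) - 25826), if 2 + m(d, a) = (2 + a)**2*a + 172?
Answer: -15749830/406755109581 ≈ -3.8721e-5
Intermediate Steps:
m(d, a) = 170 + a*(2 + a)**2 (m(d, a) = -2 + ((2 + a)**2*a + 172) = -2 + (a*(2 + a)**2 + 172) = -2 + (172 + a*(2 + a)**2) = 170 + a*(2 + a)**2)
1/(1/m((V + 4)**2, -252) - 25826) = 1/(1/(170 - 252*(2 - 252)**2) - 25826) = 1/(1/(170 - 252*(-250)**2) - 25826) = 1/(1/(170 - 252*62500) - 25826) = 1/(1/(170 - 15750000) - 25826) = 1/(1/(-15749830) - 25826) = 1/(-1/15749830 - 25826) = 1/(-406755109581/15749830) = -15749830/406755109581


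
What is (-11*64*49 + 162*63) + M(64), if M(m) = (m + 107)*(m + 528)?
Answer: 76942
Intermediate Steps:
M(m) = (107 + m)*(528 + m)
(-11*64*49 + 162*63) + M(64) = (-11*64*49 + 162*63) + (56496 + 64² + 635*64) = (-704*49 + 10206) + (56496 + 4096 + 40640) = (-34496 + 10206) + 101232 = -24290 + 101232 = 76942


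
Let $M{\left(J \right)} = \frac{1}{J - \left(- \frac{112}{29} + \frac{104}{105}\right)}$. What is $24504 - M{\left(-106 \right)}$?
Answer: $\frac{7694896149}{314026} \approx 24504.0$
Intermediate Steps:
$M{\left(J \right)} = \frac{1}{\frac{8744}{3045} + J}$ ($M{\left(J \right)} = \frac{1}{J - - \frac{8744}{3045}} = \frac{1}{J + \left(- \frac{104}{105} + \frac{112}{29}\right)} = \frac{1}{J + \frac{8744}{3045}} = \frac{1}{\frac{8744}{3045} + J}$)
$24504 - M{\left(-106 \right)} = 24504 - \frac{3045}{8744 + 3045 \left(-106\right)} = 24504 - \frac{3045}{8744 - 322770} = 24504 - \frac{3045}{-314026} = 24504 - 3045 \left(- \frac{1}{314026}\right) = 24504 - - \frac{3045}{314026} = 24504 + \frac{3045}{314026} = \frac{7694896149}{314026}$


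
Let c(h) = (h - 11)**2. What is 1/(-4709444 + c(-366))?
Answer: -1/4567315 ≈ -2.1895e-7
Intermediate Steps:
c(h) = (-11 + h)**2
1/(-4709444 + c(-366)) = 1/(-4709444 + (-11 - 366)**2) = 1/(-4709444 + (-377)**2) = 1/(-4709444 + 142129) = 1/(-4567315) = -1/4567315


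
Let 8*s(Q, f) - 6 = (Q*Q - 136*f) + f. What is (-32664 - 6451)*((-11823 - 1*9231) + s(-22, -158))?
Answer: 1433682095/2 ≈ 7.1684e+8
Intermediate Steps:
s(Q, f) = ¾ - 135*f/8 + Q²/8 (s(Q, f) = ¾ + ((Q*Q - 136*f) + f)/8 = ¾ + ((Q² - 136*f) + f)/8 = ¾ + (Q² - 135*f)/8 = ¾ + (-135*f/8 + Q²/8) = ¾ - 135*f/8 + Q²/8)
(-32664 - 6451)*((-11823 - 1*9231) + s(-22, -158)) = (-32664 - 6451)*((-11823 - 1*9231) + (¾ - 135/8*(-158) + (⅛)*(-22)²)) = -39115*((-11823 - 9231) + (¾ + 10665/4 + (⅛)*484)) = -39115*(-21054 + (¾ + 10665/4 + 121/2)) = -39115*(-21054 + 5455/2) = -39115*(-36653/2) = 1433682095/2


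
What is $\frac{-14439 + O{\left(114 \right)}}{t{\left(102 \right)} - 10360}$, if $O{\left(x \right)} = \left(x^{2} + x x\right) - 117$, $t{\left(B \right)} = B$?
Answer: $- \frac{5718}{5129} \approx -1.1148$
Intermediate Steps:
$O{\left(x \right)} = -117 + 2 x^{2}$ ($O{\left(x \right)} = \left(x^{2} + x^{2}\right) - 117 = 2 x^{2} - 117 = -117 + 2 x^{2}$)
$\frac{-14439 + O{\left(114 \right)}}{t{\left(102 \right)} - 10360} = \frac{-14439 - \left(117 - 2 \cdot 114^{2}\right)}{102 - 10360} = \frac{-14439 + \left(-117 + 2 \cdot 12996\right)}{-10258} = \left(-14439 + \left(-117 + 25992\right)\right) \left(- \frac{1}{10258}\right) = \left(-14439 + 25875\right) \left(- \frac{1}{10258}\right) = 11436 \left(- \frac{1}{10258}\right) = - \frac{5718}{5129}$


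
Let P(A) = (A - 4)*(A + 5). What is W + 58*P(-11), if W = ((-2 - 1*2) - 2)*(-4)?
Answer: 5244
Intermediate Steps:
P(A) = (-4 + A)*(5 + A)
W = 24 (W = ((-2 - 2) - 2)*(-4) = (-4 - 2)*(-4) = -6*(-4) = 24)
W + 58*P(-11) = 24 + 58*(-20 - 11 + (-11)**2) = 24 + 58*(-20 - 11 + 121) = 24 + 58*90 = 24 + 5220 = 5244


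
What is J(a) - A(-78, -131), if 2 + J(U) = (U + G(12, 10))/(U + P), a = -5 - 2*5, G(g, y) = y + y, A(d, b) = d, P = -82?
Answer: 7367/97 ≈ 75.948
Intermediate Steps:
G(g, y) = 2*y
a = -15 (a = -5 - 10 = -15)
J(U) = -2 + (20 + U)/(-82 + U) (J(U) = -2 + (U + 2*10)/(U - 82) = -2 + (U + 20)/(-82 + U) = -2 + (20 + U)/(-82 + U))
J(a) - A(-78, -131) = (184 - 1*(-15))/(-82 - 15) - 1*(-78) = (184 + 15)/(-97) + 78 = -1/97*199 + 78 = -199/97 + 78 = 7367/97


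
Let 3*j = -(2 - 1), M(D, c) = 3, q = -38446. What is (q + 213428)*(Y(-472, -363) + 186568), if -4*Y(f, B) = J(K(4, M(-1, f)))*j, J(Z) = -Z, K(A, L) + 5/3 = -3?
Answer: 293814988421/9 ≈ 3.2646e+10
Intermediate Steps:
K(A, L) = -14/3 (K(A, L) = -5/3 - 3 = -14/3)
j = -⅓ (j = (-(2 - 1))/3 = (-1*1)/3 = (⅓)*(-1) = -⅓ ≈ -0.33333)
Y(f, B) = 7/18 (Y(f, B) = -(-1*(-14/3))*(-1)/(4*3) = -7*(-1)/(6*3) = -¼*(-14/9) = 7/18)
(q + 213428)*(Y(-472, -363) + 186568) = (-38446 + 213428)*(7/18 + 186568) = 174982*(3358231/18) = 293814988421/9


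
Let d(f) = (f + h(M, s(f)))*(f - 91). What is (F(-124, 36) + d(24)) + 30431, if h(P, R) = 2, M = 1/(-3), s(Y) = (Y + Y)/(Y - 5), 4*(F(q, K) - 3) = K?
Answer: 28701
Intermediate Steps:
F(q, K) = 3 + K/4
s(Y) = 2*Y/(-5 + Y) (s(Y) = (2*Y)/(-5 + Y) = 2*Y/(-5 + Y))
M = -⅓ ≈ -0.33333
d(f) = (-91 + f)*(2 + f) (d(f) = (f + 2)*(f - 91) = (2 + f)*(-91 + f) = (-91 + f)*(2 + f))
(F(-124, 36) + d(24)) + 30431 = ((3 + (¼)*36) + (-182 + 24² - 89*24)) + 30431 = ((3 + 9) + (-182 + 576 - 2136)) + 30431 = (12 - 1742) + 30431 = -1730 + 30431 = 28701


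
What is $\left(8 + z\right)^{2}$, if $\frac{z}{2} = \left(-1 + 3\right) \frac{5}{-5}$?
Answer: $16$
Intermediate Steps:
$z = -4$ ($z = 2 \left(-1 + 3\right) \frac{5}{-5} = 2 \cdot 2 \cdot 5 \left(- \frac{1}{5}\right) = 2 \cdot 2 \left(-1\right) = 2 \left(-2\right) = -4$)
$\left(8 + z\right)^{2} = \left(8 - 4\right)^{2} = 4^{2} = 16$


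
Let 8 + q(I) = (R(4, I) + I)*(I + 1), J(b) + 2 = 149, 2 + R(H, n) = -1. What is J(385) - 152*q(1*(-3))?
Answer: -461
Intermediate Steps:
R(H, n) = -3 (R(H, n) = -2 - 1 = -3)
J(b) = 147 (J(b) = -2 + 149 = 147)
q(I) = -8 + (1 + I)*(-3 + I) (q(I) = -8 + (-3 + I)*(I + 1) = -8 + (-3 + I)*(1 + I) = -8 + (1 + I)*(-3 + I))
J(385) - 152*q(1*(-3)) = 147 - 152*(-11 + (1*(-3))² - 2*(-3)) = 147 - 152*(-11 + (-3)² - 2*(-3)) = 147 - 152*(-11 + 9 + 6) = 147 - 152*4 = 147 - 1*608 = 147 - 608 = -461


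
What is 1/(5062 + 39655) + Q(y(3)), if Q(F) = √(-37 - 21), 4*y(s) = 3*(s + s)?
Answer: 1/44717 + I*√58 ≈ 2.2363e-5 + 7.6158*I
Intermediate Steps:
y(s) = 3*s/2 (y(s) = (3*(s + s))/4 = (3*(2*s))/4 = (6*s)/4 = 3*s/2)
Q(F) = I*√58 (Q(F) = √(-58) = I*√58)
1/(5062 + 39655) + Q(y(3)) = 1/(5062 + 39655) + I*√58 = 1/44717 + I*√58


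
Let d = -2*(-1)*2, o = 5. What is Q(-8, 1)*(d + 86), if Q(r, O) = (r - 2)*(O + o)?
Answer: -5400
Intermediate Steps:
Q(r, O) = (-2 + r)*(5 + O) (Q(r, O) = (r - 2)*(O + 5) = (-2 + r)*(5 + O))
d = 4 (d = 2*2 = 4)
Q(-8, 1)*(d + 86) = (-10 - 2*1 + 5*(-8) + 1*(-8))*(4 + 86) = (-10 - 2 - 40 - 8)*90 = -60*90 = -5400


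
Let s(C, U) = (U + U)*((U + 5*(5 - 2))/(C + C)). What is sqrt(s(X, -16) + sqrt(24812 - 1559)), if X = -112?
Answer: sqrt(-7 + 49*sqrt(23253))/7 ≈ 12.343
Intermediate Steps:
s(C, U) = U*(15 + U)/C (s(C, U) = (2*U)*((U + 5*3)/((2*C))) = (2*U)*((U + 15)*(1/(2*C))) = (2*U)*((15 + U)*(1/(2*C))) = (2*U)*((15 + U)/(2*C)) = U*(15 + U)/C)
sqrt(s(X, -16) + sqrt(24812 - 1559)) = sqrt(-16*(15 - 16)/(-112) + sqrt(24812 - 1559)) = sqrt(-16*(-1/112)*(-1) + sqrt(23253)) = sqrt(-1/7 + sqrt(23253))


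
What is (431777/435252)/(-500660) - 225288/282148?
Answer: -12273341441929289/15370948066413840 ≈ -0.79848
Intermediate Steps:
(431777/435252)/(-500660) - 225288/282148 = (431777*(1/435252))*(-1/500660) - 225288*1/282148 = (431777/435252)*(-1/500660) - 56322/70537 = -431777/217913266320 - 56322/70537 = -12273341441929289/15370948066413840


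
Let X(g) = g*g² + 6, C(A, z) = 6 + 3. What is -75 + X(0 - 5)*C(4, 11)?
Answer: -1146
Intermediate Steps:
C(A, z) = 9
X(g) = 6 + g³ (X(g) = g³ + 6 = 6 + g³)
-75 + X(0 - 5)*C(4, 11) = -75 + (6 + (0 - 5)³)*9 = -75 + (6 + (-5)³)*9 = -75 + (6 - 125)*9 = -75 - 119*9 = -75 - 1071 = -1146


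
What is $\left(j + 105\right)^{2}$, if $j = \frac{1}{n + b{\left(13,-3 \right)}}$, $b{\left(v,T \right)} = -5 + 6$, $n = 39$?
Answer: $\frac{17648401}{1600} \approx 11030.0$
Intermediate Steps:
$b{\left(v,T \right)} = 1$
$j = \frac{1}{40}$ ($j = \frac{1}{39 + 1} = \frac{1}{40} \approx 0.025$)
$\left(j + 105\right)^{2} = \left(\frac{1}{40} + 105\right)^{2} = \left(\frac{4201}{40}\right)^{2} = \frac{17648401}{1600}$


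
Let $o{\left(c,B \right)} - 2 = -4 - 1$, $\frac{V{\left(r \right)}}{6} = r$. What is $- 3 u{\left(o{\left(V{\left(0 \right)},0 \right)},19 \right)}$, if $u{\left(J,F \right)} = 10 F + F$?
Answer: $-627$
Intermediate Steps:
$V{\left(r \right)} = 6 r$
$o{\left(c,B \right)} = -3$ ($o{\left(c,B \right)} = 2 - 5 = -3$)
$u{\left(J,F \right)} = 11 F$
$- 3 u{\left(o{\left(V{\left(0 \right)},0 \right)},19 \right)} = - 3 \cdot 11 \cdot 19 = \left(-3\right) 209 = -627$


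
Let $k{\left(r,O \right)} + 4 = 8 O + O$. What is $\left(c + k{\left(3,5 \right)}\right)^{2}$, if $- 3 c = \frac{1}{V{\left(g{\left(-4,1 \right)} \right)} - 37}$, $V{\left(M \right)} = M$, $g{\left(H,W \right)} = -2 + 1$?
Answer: $\frac{21855625}{12996} \approx 1681.7$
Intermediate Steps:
$g{\left(H,W \right)} = -1$
$c = \frac{1}{114}$ ($c = - \frac{1}{3 \left(-1 - 37\right)} = - \frac{1}{3 \left(-38\right)} = \left(- \frac{1}{3}\right) \left(- \frac{1}{38}\right) = \frac{1}{114} \approx 0.0087719$)
$k{\left(r,O \right)} = -4 + 9 O$ ($k{\left(r,O \right)} = -4 + \left(8 O + O\right) = -4 + 9 O$)
$\left(c + k{\left(3,5 \right)}\right)^{2} = \left(\frac{1}{114} + \left(-4 + 9 \cdot 5\right)\right)^{2} = \left(\frac{1}{114} + \left(-4 + 45\right)\right)^{2} = \left(\frac{1}{114} + 41\right)^{2} = \left(\frac{4675}{114}\right)^{2} = \frac{21855625}{12996}$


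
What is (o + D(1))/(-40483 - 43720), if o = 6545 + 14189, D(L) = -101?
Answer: -20633/84203 ≈ -0.24504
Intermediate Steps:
o = 20734
(o + D(1))/(-40483 - 43720) = (20734 - 101)/(-40483 - 43720) = 20633/(-84203) = 20633*(-1/84203) = -20633/84203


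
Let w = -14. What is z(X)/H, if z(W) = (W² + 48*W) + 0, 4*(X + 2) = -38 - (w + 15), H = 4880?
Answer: -1363/15616 ≈ -0.087282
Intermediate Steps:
X = -47/4 (X = -2 + (-38 - (-14 + 15))/4 = -2 + (-38 - 1*1)/4 = -2 + (-38 - 1)/4 = -2 + (¼)*(-39) = -2 - 39/4 = -47/4 ≈ -11.750)
z(W) = W² + 48*W
z(X)/H = -47*(48 - 47/4)/4/4880 = -47/4*145/4*(1/4880) = -6815/16*1/4880 = -1363/15616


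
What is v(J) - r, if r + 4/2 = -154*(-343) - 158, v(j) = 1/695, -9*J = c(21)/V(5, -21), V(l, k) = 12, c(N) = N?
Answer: -36600089/695 ≈ -52662.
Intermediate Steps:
J = -7/36 (J = -7/(3*12) = -1/9*7/4 = -7/36 ≈ -0.19444)
v(j) = 1/695
r = 52662 (r = -2 + (-154*(-343) - 158) = -2 + (52822 - 158) = -2 + 52664 = 52662)
v(J) - r = 1/695 - 1*52662 = 1/695 - 52662 = -36600089/695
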